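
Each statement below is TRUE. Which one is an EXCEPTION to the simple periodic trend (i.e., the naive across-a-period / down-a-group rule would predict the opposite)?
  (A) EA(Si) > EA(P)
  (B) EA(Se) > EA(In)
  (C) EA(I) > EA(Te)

(A)

The general trend: electron affinity increases across a period and decreases down a group.
(A) Si (period 3, group 14) vs P (period 3, group 15): the stated order contradicts the simple trend.
(B) Se (period 4, group 16) vs In (period 5, group 13): the stated order agrees with the simple trend.
(C) I (period 5, group 17) vs Te (period 5, group 16): the stated order agrees with the simple trend.
The exception is (A): adding an electron to P's half-filled 3p³ is unfavourable, so Si (3p²) has the more exothermic EA.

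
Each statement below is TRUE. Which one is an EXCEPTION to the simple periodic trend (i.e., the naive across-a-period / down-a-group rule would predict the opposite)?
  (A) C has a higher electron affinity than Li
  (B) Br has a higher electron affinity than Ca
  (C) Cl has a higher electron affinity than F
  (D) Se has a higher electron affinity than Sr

The general trend: electron affinity increases across a period and decreases down a group.
(A) C (period 2, group 14) vs Li (period 2, group 1): the stated order agrees with the simple trend.
(B) Br (period 4, group 17) vs Ca (period 4, group 2): the stated order agrees with the simple trend.
(C) Cl (period 3, group 17) vs F (period 2, group 17): the stated order contradicts the simple trend.
(D) Se (period 4, group 16) vs Sr (period 5, group 2): the stated order agrees with the simple trend.
The exception is (C): F's small 2p subshell makes the incoming electron feel strong e⁻–e⁻ repulsion, so Cl actually releases more energy on gaining an electron.

(C)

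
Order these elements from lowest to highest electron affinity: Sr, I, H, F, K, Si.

Sr, K, H, Si, I, F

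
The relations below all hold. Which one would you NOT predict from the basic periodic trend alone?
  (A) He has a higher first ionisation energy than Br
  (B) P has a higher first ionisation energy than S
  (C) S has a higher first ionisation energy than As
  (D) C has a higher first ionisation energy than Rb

(B)

The general trend: first ionisation energy increases across a period and decreases down a group.
(A) He (period 1, group 18) vs Br (period 4, group 17): the stated order agrees with the simple trend.
(B) P (period 3, group 15) vs S (period 3, group 16): the stated order contradicts the simple trend.
(C) S (period 3, group 16) vs As (period 4, group 15): the stated order agrees with the simple trend.
(D) C (period 2, group 14) vs Rb (period 5, group 1): the stated order agrees with the simple trend.
The exception is (B): S (3p⁴) ionizes more easily than half-filled P (3p³) because the paired 3p electron in S is pushed out by e⁻–e⁻ repulsion.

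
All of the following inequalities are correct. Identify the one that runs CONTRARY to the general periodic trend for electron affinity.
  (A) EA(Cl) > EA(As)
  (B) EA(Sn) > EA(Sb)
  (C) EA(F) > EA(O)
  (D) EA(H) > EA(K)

(B)

The general trend: electron affinity increases across a period and decreases down a group.
(A) Cl (period 3, group 17) vs As (period 4, group 15): the stated order agrees with the simple trend.
(B) Sn (period 5, group 14) vs Sb (period 5, group 15): the stated order contradicts the simple trend.
(C) F (period 2, group 17) vs O (period 2, group 16): the stated order agrees with the simple trend.
(D) H (period 1, group 1) vs K (period 4, group 1): the stated order agrees with the simple trend.
The exception is (B): adding an electron to Sb's half-filled 5p³ is unfavourable, so Sn has the more exothermic EA.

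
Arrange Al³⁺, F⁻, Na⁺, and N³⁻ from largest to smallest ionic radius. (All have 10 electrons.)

All of these have 10 electrons, so size is governed by nuclear charge alone: the more protons, the stronger the pull on the same electron cloud, and the smaller the ion.
Nuclear charges: Al³⁺ (Z=13), Na⁺ (Z=11), F⁻ (Z=9), N³⁻ (Z=7).
Largest to smallest: N³⁻ > F⁻ > Na⁺ > Al³⁺.

N³⁻ > F⁻ > Na⁺ > Al³⁺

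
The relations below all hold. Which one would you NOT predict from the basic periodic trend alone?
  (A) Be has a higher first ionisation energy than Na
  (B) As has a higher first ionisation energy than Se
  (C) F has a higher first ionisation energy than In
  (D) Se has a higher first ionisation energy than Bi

(B)

The general trend: first ionisation energy increases across a period and decreases down a group.
(A) Be (period 2, group 2) vs Na (period 3, group 1): the stated order agrees with the simple trend.
(B) As (period 4, group 15) vs Se (period 4, group 16): the stated order contradicts the simple trend.
(C) F (period 2, group 17) vs In (period 5, group 13): the stated order agrees with the simple trend.
(D) Se (period 4, group 16) vs Bi (period 6, group 15): the stated order agrees with the simple trend.
The exception is (B): Se (4p⁴) ionizes more easily than half-filled As (4p³).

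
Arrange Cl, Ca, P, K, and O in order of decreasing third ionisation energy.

After 2 electrons have been removed, what remains? Cl²⁺ still has 5 valence electrons; Ca²⁺ is the bare [Ar] core; P²⁺ still has 3 valence electrons; K²⁺ is already 1 electron into the core; O²⁺ still has 4 valence electrons.
Usually core removal costs more than valence removal, but here the competition is close: a tightly held n=2 valence electron can cost more to remove than an n=3 core electron, so the actual values have to decide it.
Valence configurations: Cl²⁺ [Ne]3s²3p³, P²⁺ [Ne]3s²3p¹, O²⁺ [He]2s²2p².
Approximate IE_3 values (kJ/mol): Cl 3822, Ca 4912, P 2914, K 4420, O 5300.
So the third ionization energies run P < Cl < K < Ca < O.

O > Ca > K > Cl > P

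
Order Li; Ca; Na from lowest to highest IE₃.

After 2 electrons have been removed, what remains? Li²⁺ is already 1 electron into the core; Ca²⁺ is the bare [Ar] core; Na²⁺ is already 1 electron into the core.
All of these are removing an electron from a noble-gas core or deeper; the smaller core (lower principal quantum number) is held far more tightly, and within a period the higher nuclear charge binds the same core more tightly.
Tabulated IE_3 (kJ/mol): Li 11815, Ca 4912, Na 6910.
Overall IE_3 order: Ca < Na < Li.

Ca < Na < Li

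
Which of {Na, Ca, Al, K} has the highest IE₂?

Na

After 1 electron has been removed, what remains? Na⁺ is the bare [Ne] core; Ca⁺ still has 1 valence electron; Al⁺ still has 2 valence electrons; K⁺ is the bare [Ar] core.
Breaking into a closed-shell core is much more expensive than removing a leftover valence electron — K and Na have the largest IE_2 here.
Valence configurations: Ca⁺ [Ar]4s¹, Al⁺ [Ne]3s².
Approximate IE_2 values (kJ/mol): Na 4562, Ca 1145, Al 1817, K 3052.
Putting it together, IE_2: Ca < Al < K < Na.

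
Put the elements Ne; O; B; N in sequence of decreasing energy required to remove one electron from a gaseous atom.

Ne > N > O > B

B is in period 2, group 13; N is in period 2, group 15; O is in period 2, group 16; Ne is in period 2, group 18.
First ionization energy rises across a period (greater Z_eff holds electrons more tightly) and falls down a group (valence electrons are farther from the nucleus).
All lie in period 2; the across-period trend (first ionization energy increases left to right) applies, with the exception below.
Note the exception: N has a higher first ionization energy than O, contrary to the simple trend — pairing an electron in O's 2p⁴ costs repulsion energy, so O ionizes more easily than half-filled N (2p³).
For reference (kJ/mol): B 801, N 1402, O 1314, Ne 2081.
So from highest to lowest: Ne > N > O > B.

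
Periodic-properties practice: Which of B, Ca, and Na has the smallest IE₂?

Ca

The second ionization energy removes an electron from the +1 ion. For each element: B⁺ still has 2 valence electrons; Ca⁺ still has 1 valence electron; Na⁺ is the bare [Ne] core.
Pulling an electron out of a noble-gas core costs far more than removing a remaining valence electron, so Na sits at the high end of IE_2.
Valence configurations: B⁺ [He]2s², Ca⁺ [Ar]4s¹.
Tabulated IE_2 (kJ/mol): B 2427, Ca 1145, Na 4562.
Overall IE_2 order: Ca < B < Na.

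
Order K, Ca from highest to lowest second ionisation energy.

K > Ca

Consider each +1 ion: K⁺ is the bare [Ar] core; Ca⁺ still has 1 valence electron.
Pulling an electron out of a noble-gas core costs far more than removing a remaining valence electron, so K sits at the high end of IE_2.
Tabulated IE_2 (kJ/mol): K 3052, Ca 1145.
Hence IE_2: Ca < K.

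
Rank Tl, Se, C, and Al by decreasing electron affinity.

Se, C, Al, Tl

C is in period 2, group 14; Al is in period 3, group 13; Se is in period 4, group 16; Tl is in period 6, group 13.
EA tends to increase across a period and decrease down a group, though the pattern is less regular than for IE or radius.
Neither a single period nor a single group — weigh both effects.
Al > Tl: they share group 13; the group trend gives Al the larger value.
C > Al: relative to Al, both the across-period and down-group shifts push C's electron affinity up.
Se > C: the two effects oppose for this pair; the across-period effect wins (195 vs 122 kJ/mol).
For reference (kJ/mol): C 122, Al 42, Se 195, Tl 19.
So from highest to lowest: Se > C > Al > Tl.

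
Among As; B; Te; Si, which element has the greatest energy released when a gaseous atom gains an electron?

Electron affinity generally becomes more exothermic across a period toward the halogens and less exothermic down a group.
A diagonal step moves right (one effect) and down (the opposite effect) at once.
As > B: period and group pull opposite ways; the across-period shift dominates (78 vs 27 kJ/mol).
Si > As: the two effects oppose for this pair; the down-group effect wins (134 vs 78 kJ/mol).
Te > Si: period and group pull opposite ways; the across-period shift dominates (190 vs 134 kJ/mol).
Tabulated electron affinity (kJ/mol): B 27, Si 134, As 78, Te 190.
The greatest energy released when a gaseous atom gains an electron among these belongs to Te.

Te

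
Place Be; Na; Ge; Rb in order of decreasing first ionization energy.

Be > Ge > Na > Rb

First ionization energy rises across a period (greater Z_eff holds electrons more tightly) and falls down a group (valence electrons are farther from the nucleus).
These span different periods and groups, so the two trends combine.
Na > Rb: Na sits above Rb in group 1, so the down-group effect alone puts Na higher.
Ge > Na: period and group pull opposite ways; the across-period shift dominates (762 vs 496 kJ/mol).
Be > Ge: the two effects oppose for this pair; the down-group effect wins (900 vs 762 kJ/mol).
Approximate values (kJ/mol): Be 900, Na 496, Ge 762, Rb 403.
So from highest to lowest: Be > Ge > Na > Rb.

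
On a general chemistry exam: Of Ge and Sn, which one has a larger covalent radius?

Sn

Ge is in period 4, group 14; Sn is in period 5, group 14.
Moving right in a period, electrons are added to the same shell under a stronger nuclear pull, so atoms get smaller; moving down, a new shell is opened and atoms get larger.
All are in group 14, so atomic radius increases down the group.
So Sn has the larger covalent radius (Sn > Ge).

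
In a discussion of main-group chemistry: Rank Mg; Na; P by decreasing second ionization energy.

Consider each +1 ion: Mg⁺ still has 1 valence electron; Na⁺ is the bare [Ne] core; P⁺ still has 4 valence electrons.
Breaking into a closed-shell core is much more expensive than removing a leftover valence electron — Na has the largest IE_2 here.
Valence configurations: Mg⁺ [Ne]3s¹, P⁺ [Ne]3s²3p².
The numbers (kJ/mol): Mg 1451, Na 4562, P 1907.
So the second ionization energies run Mg < P < Na.

Na > P > Mg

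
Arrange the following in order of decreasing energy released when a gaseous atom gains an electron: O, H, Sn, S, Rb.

H is in period 1, group 1; O is in period 2, group 16; S is in period 3, group 16; Rb is in period 5, group 1; Sn is in period 5, group 14.
Electron affinity generally becomes more exothermic across a period toward the halogens and less exothermic down a group.
These span different periods and groups, so the two trends combine.
H > Rb: they share group 1; the group trend gives H the larger value.
Sn > H: the two effects oppose for this pair; the across-period effect wins (107 vs 73 kJ/mol).
O > Sn: both effects reinforce here, so O is clearly the higher of the two.
S > O: this pair runs against the simple trend — see the exception note.
Note the exception: S has a higher electron affinity than O, contrary to the simple trend — the compact 2p subshell of O repels the added electron more than S's larger 3p does.
Approximate values (kJ/mol): H 73, O 141, S 200, Rb 47, Sn 107.
So from highest to lowest: S > O > Sn > H > Rb.

S > O > Sn > H > Rb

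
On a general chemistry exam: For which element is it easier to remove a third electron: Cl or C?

The third ionization energy removes an electron from the +2 ion. For each element: Cl²⁺ still has 5 valence electrons; C²⁺ still has 2 valence electrons.
All are still removing valence electrons, so compare the +2 ions as you would atoms: IE_3 generally rises across a period (higher Z_eff) and falls down a group (larger shell), subject to the usual subshell exceptions.
Valence configurations: Cl²⁺ [Ne]3s²3p³, C²⁺ [He]2s².
The numbers (kJ/mol): Cl 3822, C 4620.
Hence IE_3: Cl < C.

Cl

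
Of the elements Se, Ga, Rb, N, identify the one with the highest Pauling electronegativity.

Electronegativity increases across a period and decreases down a group, tracking effective nuclear charge and atomic size.
Neither a single period nor a single group — weigh both effects.
Ga > Rb: relative to Rb, both the across-period and down-group shifts push Ga's electronegativity up.
Se > Ga: Se lies to the right of Ga in period 4, so the across-period effect alone puts Se higher.
N > Se: the two effects oppose for this pair; the down-group effect wins (3.04 vs 2.55).
Tabulated electronegativity (Pauling): N 3.04, Ga 1.81, Se 2.55, Rb 0.82.
The highest Pauling electronegativity among these belongs to N.

N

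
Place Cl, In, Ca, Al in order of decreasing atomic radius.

Ca > In > Al > Cl

Al is in period 3, group 13; Cl is in period 3, group 17; Ca is in period 4, group 2; In is in period 5, group 13.
Moving right in a period, electrons are added to the same shell under a stronger nuclear pull, so atoms get smaller; moving down, a new shell is opened and atoms get larger.
Neither a single period nor a single group — weigh both effects.
Al > Cl: both are in period 3; the period trend gives Al the larger value.
In > Al: In sits below Al in group 13, so the down-group effect alone puts In larger.
Ca > In: period and group pull opposite ways; the across-period shift dominates (171 vs 142 pm).
Tabulated atomic radius (pm): Al 126, Cl 99, Ca 171, In 142.
So from largest to smallest: Ca > In > Al > Cl.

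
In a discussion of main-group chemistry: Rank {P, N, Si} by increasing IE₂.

Consider each +1 ion: P⁺ still has 4 valence electrons; N⁺ still has 4 valence electrons; Si⁺ still has 3 valence electrons.
All are still removing valence electrons, so compare the +1 ions as you would atoms: IE_2 generally rises across a period (higher Z_eff) and falls down a group (larger shell), subject to the usual subshell exceptions.
Valence configurations: P⁺ [Ne]3s²3p², N⁺ [He]2s²2p², Si⁺ [Ne]3s²3p¹.
The numbers (kJ/mol): P 1907, N 2856, Si 1577.
Hence IE_2: Si < P < N.

Si, P, N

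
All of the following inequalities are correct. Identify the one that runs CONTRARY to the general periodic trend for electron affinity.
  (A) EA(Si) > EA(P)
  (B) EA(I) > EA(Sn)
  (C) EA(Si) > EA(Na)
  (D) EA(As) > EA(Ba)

The general trend: electron affinity increases across a period and decreases down a group.
(A) Si (period 3, group 14) vs P (period 3, group 15): the stated order contradicts the simple trend.
(B) I (period 5, group 17) vs Sn (period 5, group 14): the stated order agrees with the simple trend.
(C) Si (period 3, group 14) vs Na (period 3, group 1): the stated order agrees with the simple trend.
(D) As (period 4, group 15) vs Ba (period 6, group 2): the stated order agrees with the simple trend.
The exception is (A): adding an electron to P's half-filled 3p³ is unfavourable, so Si (3p²) has the more exothermic EA.

(A)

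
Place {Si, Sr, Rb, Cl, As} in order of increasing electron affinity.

Sr, Rb, As, Si, Cl

Si is in period 3, group 14; Cl is in period 3, group 17; As is in period 4, group 15; Rb is in period 5, group 1; Sr is in period 5, group 2.
EA tends to increase across a period and decrease down a group, though the pattern is less regular than for IE or radius.
These span different periods and groups, so the two trends combine.
Rb > Sr: this pair runs against the simple trend — see the exception note.
As > Rb: relative to Rb, both the across-period and down-group shifts push As's electron affinity up.
Si > As: the two effects oppose for this pair; the down-group effect wins (134 vs 78 kJ/mol).
Cl > Si: Cl lies to the right of Si in period 3, so the across-period effect alone puts Cl higher.
Note the exception: Rb has a higher electron affinity than Sr, contrary to the simple trend — adding an electron to Sr (ns²) has to open a new, higher-energy np subshell, which is unfavourable.
For reference (kJ/mol): Si 134, Cl 349, As 78, Rb 47, Sr 5.
So from lowest to highest: Sr < Rb < As < Si < Cl.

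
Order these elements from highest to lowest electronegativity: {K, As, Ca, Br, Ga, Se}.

K is in period 4, group 1; Ca is in period 4, group 2; Ga is in period 4, group 13; As is in period 4, group 15; Se is in period 4, group 16; Br is in period 4, group 17.
Electronegativity increases across a period and decreases down a group, tracking effective nuclear charge and atomic size.
All lie in period 4, so electronegativity increases left to right.
So from highest to lowest: Br > Se > As > Ga > Ca > K.

Br > Se > As > Ga > Ca > K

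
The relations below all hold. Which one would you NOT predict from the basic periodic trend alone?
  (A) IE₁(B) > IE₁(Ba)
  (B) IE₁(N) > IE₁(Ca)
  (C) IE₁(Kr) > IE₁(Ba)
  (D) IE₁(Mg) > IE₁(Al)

The general trend: first ionisation energy increases across a period and decreases down a group.
(A) B (period 2, group 13) vs Ba (period 6, group 2): the stated order agrees with the simple trend.
(B) N (period 2, group 15) vs Ca (period 4, group 2): the stated order agrees with the simple trend.
(C) Kr (period 4, group 18) vs Ba (period 6, group 2): the stated order agrees with the simple trend.
(D) Mg (period 3, group 2) vs Al (period 3, group 13): the stated order contradicts the simple trend.
The exception is (D): Al's single 3p electron is easier to remove than one from Mg's filled 3s².

(D)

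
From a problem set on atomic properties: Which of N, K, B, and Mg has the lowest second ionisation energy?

After 1 electron has been removed, what remains? N⁺ still has 4 valence electrons; K⁺ is the bare [Ar] core; B⁺ still has 2 valence electrons; Mg⁺ still has 1 valence electron.
Pulling an electron out of a noble-gas core costs far more than removing a remaining valence electron, so K sits at the high end of IE_2.
Valence configurations: N⁺ [He]2s²2p², B⁺ [He]2s², Mg⁺ [Ne]3s¹.
Tabulated IE_2 (kJ/mol): N 2856, K 3052, B 2427, Mg 1451.
Putting it together, IE_2: Mg < B < N < K.

Mg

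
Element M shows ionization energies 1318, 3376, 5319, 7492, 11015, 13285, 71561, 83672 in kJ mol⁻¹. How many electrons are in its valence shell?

Look for the largest jump between consecutive ionization energies: IE7/IE6 ≈ 5.4, far larger than any earlier ratio.
That jump marks the point where a core electron is being removed. So the atom has 6 valence electrons.

6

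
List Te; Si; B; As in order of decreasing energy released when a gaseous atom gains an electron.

Te, Si, As, B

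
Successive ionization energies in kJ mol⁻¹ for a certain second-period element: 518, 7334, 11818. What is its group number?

Group 1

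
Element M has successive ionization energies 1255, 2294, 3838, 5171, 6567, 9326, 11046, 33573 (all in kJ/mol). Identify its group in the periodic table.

Look for the largest jump between consecutive ionization energies: IE8/IE7 ≈ 3.0, far larger than any earlier ratio.
That jump marks the point where a core electron is being removed. So the atom has 7 valence electrons.
A main-group element with 7 valence electrons is in group 17.

Group 17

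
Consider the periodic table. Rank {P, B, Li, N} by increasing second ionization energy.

P < B < N < Li

IE_2 is the cost of taking one more electron from the +1 cation: P⁺ still has 4 valence electrons; B⁺ still has 2 valence electrons; Li⁺ is the bare [He] core; N⁺ still has 4 valence electrons.
Core electrons are held far more tightly than valence electrons, so Li tops the IE_2 order.
Valence configurations: P⁺ [Ne]3s²3p², B⁺ [He]2s², N⁺ [He]2s²2p².
The numbers (kJ/mol): P 1907, B 2427, Li 7298, N 2856.
Putting it together, IE_2: P < B < N < Li.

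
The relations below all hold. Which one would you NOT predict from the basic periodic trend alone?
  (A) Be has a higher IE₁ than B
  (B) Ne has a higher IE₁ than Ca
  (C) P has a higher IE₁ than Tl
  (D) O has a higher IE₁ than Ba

(A)

The general trend: IE₁ increases across a period and decreases down a group.
(A) Be (period 2, group 2) vs B (period 2, group 13): the stated order contradicts the simple trend.
(B) Ne (period 2, group 18) vs Ca (period 4, group 2): the stated order agrees with the simple trend.
(C) P (period 3, group 15) vs Tl (period 6, group 13): the stated order agrees with the simple trend.
(D) O (period 2, group 16) vs Ba (period 6, group 2): the stated order agrees with the simple trend.
The exception is (A): removing B's lone 2p electron is easier than breaking Be's filled 2s².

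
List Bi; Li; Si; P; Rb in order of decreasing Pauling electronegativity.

P > Bi > Si > Li > Rb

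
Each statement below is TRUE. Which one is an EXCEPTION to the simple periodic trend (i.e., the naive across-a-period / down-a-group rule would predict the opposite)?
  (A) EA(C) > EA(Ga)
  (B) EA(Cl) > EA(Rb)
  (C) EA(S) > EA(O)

The general trend: electron affinity increases across a period and decreases down a group.
(A) C (period 2, group 14) vs Ga (period 4, group 13): the stated order agrees with the simple trend.
(B) Cl (period 3, group 17) vs Rb (period 5, group 1): the stated order agrees with the simple trend.
(C) S (period 3, group 16) vs O (period 2, group 16): the stated order contradicts the simple trend.
The exception is (C): the compact 2p subshell of O repels the added electron more than S's larger 3p does.

(C)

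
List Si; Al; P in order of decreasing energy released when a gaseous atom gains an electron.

EA tends to increase across a period and decrease down a group, though the pattern is less regular than for IE or radius.
All lie in period 3; the across-period trend (electron affinity increases left to right) applies, with the exception below.
Note the exception: Si has a higher electron affinity than P, contrary to the simple trend — adding an electron to P's half-filled 3p³ is unfavourable, so Si (3p²) has the more exothermic EA.
Approximate values (kJ/mol): Al 42, Si 134, P 72.
So from highest to lowest: Si > P > Al.

Si, P, Al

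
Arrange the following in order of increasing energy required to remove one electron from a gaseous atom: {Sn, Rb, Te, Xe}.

Rb is in period 5, group 1; Sn is in period 5, group 14; Te is in period 5, group 16; Xe is in period 5, group 18.
First ionization energy rises across a period (greater Z_eff holds electrons more tightly) and falls down a group (valence electrons are farther from the nucleus).
All lie in period 5, so first ionization energy increases left to right.
So from lowest to highest: Rb < Sn < Te < Xe.

Rb, Sn, Te, Xe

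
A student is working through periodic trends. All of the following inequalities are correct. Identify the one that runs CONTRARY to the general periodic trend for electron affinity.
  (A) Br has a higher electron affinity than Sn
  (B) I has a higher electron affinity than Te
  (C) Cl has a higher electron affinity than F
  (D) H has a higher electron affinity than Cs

The general trend: electron affinity increases across a period and decreases down a group.
(A) Br (period 4, group 17) vs Sn (period 5, group 14): the stated order agrees with the simple trend.
(B) I (period 5, group 17) vs Te (period 5, group 16): the stated order agrees with the simple trend.
(C) Cl (period 3, group 17) vs F (period 2, group 17): the stated order contradicts the simple trend.
(D) H (period 1, group 1) vs Cs (period 6, group 1): the stated order agrees with the simple trend.
The exception is (C): F's small 2p subshell makes the incoming electron feel strong e⁻–e⁻ repulsion, so Cl actually releases more energy on gaining an electron.

(C)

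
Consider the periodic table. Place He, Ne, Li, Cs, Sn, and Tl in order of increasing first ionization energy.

He is in period 1, group 18; Li is in period 2, group 1; Ne is in period 2, group 18; Sn is in period 5, group 14; Cs is in period 6, group 1; Tl is in period 6, group 13.
IE₁ increases left→right with effective nuclear charge and decreases top→bottom as the valence shell moves farther out.
Here both period and group differ, so the two effects have to be weighed against each other.
Li > Cs: they share group 1; the group trend gives Li the larger value.
Tl > Li: period and group pull opposite ways; the across-period shift dominates (589 vs 520 kJ/mol).
Sn > Tl: both effects reinforce here, so Sn is clearly the higher of the two.
Ne > Sn: relative to Sn, both the across-period and down-group shifts push Ne's first ionization energy up.
He > Ne: He sits above Ne in group 18, so the down-group effect alone puts He higher.
For reference (kJ/mol): He 2372, Li 520, Ne 2081, Sn 709, Cs 376, Tl 589.
So from lowest to highest: Cs < Li < Tl < Sn < Ne < He.

Cs, Li, Tl, Sn, Ne, He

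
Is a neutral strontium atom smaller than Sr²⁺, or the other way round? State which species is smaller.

Sr²⁺

Forming Sr²⁺ removes 2 electrons from Sr. Fewer electrons for the same nuclear charge means less shielding and a higher Z_eff on the remaining electrons, and for main-group metals the entire outer shell is lost.
A cation is smaller than its parent atom: Sr²⁺ < Sr.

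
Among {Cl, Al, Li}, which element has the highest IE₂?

Consider each +1 ion: Cl⁺ still has 6 valence electrons; Al⁺ still has 2 valence electrons; Li⁺ is the bare [He] core.
Pulling an electron out of a noble-gas core costs far more than removing a remaining valence electron, so Li sits at the high end of IE_2.
Valence configurations: Cl⁺ [Ne]3s²3p⁴, Al⁺ [Ne]3s².
Approximate IE_2 values (kJ/mol): Cl 2298, Al 1817, Li 7298.
So the second ionization energies run Al < Cl < Li.

Li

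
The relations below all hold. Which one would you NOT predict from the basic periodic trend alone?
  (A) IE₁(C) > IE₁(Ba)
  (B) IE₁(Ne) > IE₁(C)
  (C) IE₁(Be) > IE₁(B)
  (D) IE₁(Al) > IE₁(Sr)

The general trend: IE₁ increases across a period and decreases down a group.
(A) C (period 2, group 14) vs Ba (period 6, group 2): the stated order agrees with the simple trend.
(B) Ne (period 2, group 18) vs C (period 2, group 14): the stated order agrees with the simple trend.
(C) Be (period 2, group 2) vs B (period 2, group 13): the stated order contradicts the simple trend.
(D) Al (period 3, group 13) vs Sr (period 5, group 2): the stated order agrees with the simple trend.
The exception is (C): removing B's lone 2p electron is easier than breaking Be's filled 2s².

(C)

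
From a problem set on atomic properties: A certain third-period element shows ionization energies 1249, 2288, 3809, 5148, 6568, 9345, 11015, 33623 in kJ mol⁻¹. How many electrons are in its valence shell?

7

Look for the largest jump between consecutive ionization energies: IE8/IE7 ≈ 3.1, far larger than any earlier ratio.
That jump marks the point where a core electron is being removed. So the atom has 7 valence electrons.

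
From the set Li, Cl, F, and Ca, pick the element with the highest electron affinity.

Cl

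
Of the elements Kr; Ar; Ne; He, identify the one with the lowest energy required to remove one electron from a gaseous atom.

Kr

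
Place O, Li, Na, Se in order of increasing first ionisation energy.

Na, Li, Se, O

Li is in period 2, group 1; O is in period 2, group 16; Na is in period 3, group 1; Se is in period 4, group 16.
Removing the outermost electron gets harder across a period and easier down a group.
Neither a single period nor a single group — weigh both effects.
Li > Na: they share group 1; the group trend gives Li the larger value.
Se > Li: the two effects oppose for this pair; the across-period effect wins (941 vs 520 kJ/mol).
O > Se: they share group 16; the group trend gives O the larger value.
Approximate values (kJ/mol): Li 520, O 1314, Na 496, Se 941.
So from lowest to highest: Na < Li < Se < O.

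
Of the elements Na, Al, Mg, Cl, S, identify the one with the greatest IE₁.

Na is in period 3, group 1; Mg is in period 3, group 2; Al is in period 3, group 13; S is in period 3, group 16; Cl is in period 3, group 17.
Across a period the outer electron is held more tightly (higher IE₁); down a group it sits in a higher shell, more shielded, and comes off more easily.
All lie in period 3; the across-period trend (first ionization energy increases left to right) applies, with the exception below.
Note the exception: Mg has a higher first ionization energy than Al, contrary to the simple trend — Al's single 3p electron is easier to remove than one from Mg's filled 3s².
Tabulated first ionization energy (kJ/mol): Na 496, Mg 738, Al 578, S 1000, Cl 1251.
The greatest IE₁ among these belongs to Cl.

Cl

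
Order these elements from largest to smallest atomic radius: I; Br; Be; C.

Be is in period 2, group 2; C is in period 2, group 14; Br is in period 4, group 17; I is in period 5, group 17.
Radius decreases left→right (rising Z_eff, same n) and increases top→bottom (higher n).
These span different periods and groups, so the two trends combine.
Be > C: Be lies to the left of C in period 2, so the across-period effect alone puts Be larger.
Br > Be: the two effects oppose for this pair; the down-group effect wins (114 vs 102 pm).
I > Br: I sits below Br in group 17, so the down-group effect alone puts I larger.
Tabulated atomic radius (pm): Be 102, C 75, Br 114, I 133.
So from largest to smallest: I > Br > Be > C.

I > Br > Be > C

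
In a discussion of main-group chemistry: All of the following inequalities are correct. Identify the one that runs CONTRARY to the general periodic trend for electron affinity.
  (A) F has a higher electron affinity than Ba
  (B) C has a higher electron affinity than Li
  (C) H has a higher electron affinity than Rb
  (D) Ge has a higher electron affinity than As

The general trend: electron affinity increases across a period and decreases down a group.
(A) F (period 2, group 17) vs Ba (period 6, group 2): the stated order agrees with the simple trend.
(B) C (period 2, group 14) vs Li (period 2, group 1): the stated order agrees with the simple trend.
(C) H (period 1, group 1) vs Rb (period 5, group 1): the stated order agrees with the simple trend.
(D) Ge (period 4, group 14) vs As (period 4, group 15): the stated order contradicts the simple trend.
The exception is (D): adding an electron to As's half-filled 4p³ is unfavourable, so Ge (4p²) has the more exothermic EA.

(D)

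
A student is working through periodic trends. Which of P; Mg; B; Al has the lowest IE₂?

IE_2 is the cost of taking one more electron from the +1 cation: P⁺ still has 4 valence electrons; Mg⁺ still has 1 valence electron; B⁺ still has 2 valence electrons; Al⁺ still has 2 valence electrons.
All are still removing valence electrons, so compare the +1 ions as you would atoms: IE_2 generally rises across a period (higher Z_eff) and falls down a group (larger shell), subject to the usual subshell exceptions.
Valence configurations: P⁺ [Ne]3s²3p², Mg⁺ [Ne]3s¹, B⁺ [He]2s², Al⁺ [Ne]3s².
Approximate IE_2 values (kJ/mol): P 1907, Mg 1451, B 2427, Al 1817.
Hence IE_2: Mg < Al < P < B.

Mg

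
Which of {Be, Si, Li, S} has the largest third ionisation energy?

Consider each +2 ion: Be²⁺ is the bare [He] core; Si²⁺ still has 2 valence electrons; Li²⁺ is already 1 electron into the core; S²⁺ still has 4 valence electrons.
Breaking into a closed-shell core is much more expensive than removing a leftover valence electron — Li and Be have the largest IE_3 here.
Valence configurations: Si²⁺ [Ne]3s², S²⁺ [Ne]3s²3p².
Approximate IE_3 values (kJ/mol): Be 14849, Si 3232, Li 11815, S 3357.
Overall IE_3 order: Si < S < Li < Be.

Be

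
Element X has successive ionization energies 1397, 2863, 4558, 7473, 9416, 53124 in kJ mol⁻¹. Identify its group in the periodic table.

Look for the largest jump between consecutive ionization energies: IE6/IE5 ≈ 5.6, far larger than any earlier ratio.
That jump marks the point where a core electron is being removed. So the atom has 5 valence electrons.
A main-group element with 5 valence electrons is in group 15.

Group 15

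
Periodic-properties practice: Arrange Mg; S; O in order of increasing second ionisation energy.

Mg, S, O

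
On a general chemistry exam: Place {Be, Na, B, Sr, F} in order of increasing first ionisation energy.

Be is in period 2, group 2; B is in period 2, group 13; F is in period 2, group 17; Na is in period 3, group 1; Sr is in period 5, group 2.
IE₁ increases left→right with effective nuclear charge and decreases top→bottom as the valence shell moves farther out.
Neither a single period nor a single group — weigh both effects.
Sr > Na: period and group pull opposite ways; the across-period shift dominates (550 vs 496 kJ/mol).
B > Sr: both effects reinforce here, so B is clearly the higher of the two.
Be > B: this pair runs against the simple trend — see the exception note.
F > Be: both are in period 2; the period trend gives F the larger value.
Note the exception: Be has a higher first ionization energy than B, contrary to the simple trend — removing B's lone 2p electron is easier than breaking Be's filled 2s².
For reference (kJ/mol): Be 900, B 801, F 1681, Na 496, Sr 550.
So from lowest to highest: Na < Sr < B < Be < F.

Na, Sr, B, Be, F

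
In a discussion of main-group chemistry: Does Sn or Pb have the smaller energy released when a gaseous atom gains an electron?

Pb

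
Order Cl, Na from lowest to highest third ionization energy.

Cl, Na

After 2 electrons have been removed, what remains? Cl²⁺ still has 5 valence electrons; Na²⁺ is already 1 electron into the core.
Breaking into a closed-shell core is much more expensive than removing a leftover valence electron — Na has the largest IE_3 here.
The numbers (kJ/mol): Cl 3822, Na 6910.
Hence IE_3: Cl < Na.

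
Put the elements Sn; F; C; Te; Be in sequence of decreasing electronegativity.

Electronegativity increases across a period and decreases down a group, tracking effective nuclear charge and atomic size.
Neither a single period nor a single group — weigh both effects.
Sn > Be: period and group pull opposite ways; the across-period shift dominates (1.96 vs 1.57).
Te > Sn: Te lies to the right of Sn in period 5, so the across-period effect alone puts Te higher.
C > Te: period and group pull opposite ways; the down-group shift dominates (2.55 vs 2.10).
F > C: both are in period 2; the period trend gives F the larger value.
Approximate values (Pauling): Be 1.57, C 2.55, F 3.98, Sn 1.96, Te 2.10.
So from highest to lowest: F > C > Te > Sn > Be.

F > C > Te > Sn > Be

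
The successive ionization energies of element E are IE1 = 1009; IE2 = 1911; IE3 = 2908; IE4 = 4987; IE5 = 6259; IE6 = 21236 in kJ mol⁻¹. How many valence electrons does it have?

5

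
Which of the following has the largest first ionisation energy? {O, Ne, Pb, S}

Ne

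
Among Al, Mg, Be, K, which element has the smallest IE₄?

IE_4 is the cost of taking one more electron from the +3 cation: Al³⁺ is the bare [Ne] core; Mg³⁺ is already 1 electron into the core; Be³⁺ is already 1 electron into the core; K³⁺ is already 2 electrons into the core.
All of these are removing an electron from a noble-gas core or deeper; the smaller core (lower principal quantum number) is held far more tightly, and within a period the higher nuclear charge binds the same core more tightly.
The numbers (kJ/mol): Al 11577, Mg 10543, Be 21007, K 5877.
Putting it together, IE_4: K < Mg < Al < Be.

K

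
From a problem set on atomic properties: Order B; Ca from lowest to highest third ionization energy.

B, Ca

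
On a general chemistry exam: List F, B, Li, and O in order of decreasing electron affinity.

F, O, Li, B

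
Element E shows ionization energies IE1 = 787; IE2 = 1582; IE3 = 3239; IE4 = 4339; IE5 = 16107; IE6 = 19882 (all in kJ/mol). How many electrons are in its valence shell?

Look for the largest jump between consecutive ionization energies: IE5/IE4 ≈ 3.7, far larger than any earlier ratio.
That jump marks the point where a core electron is being removed. So the atom has 4 valence electrons.

4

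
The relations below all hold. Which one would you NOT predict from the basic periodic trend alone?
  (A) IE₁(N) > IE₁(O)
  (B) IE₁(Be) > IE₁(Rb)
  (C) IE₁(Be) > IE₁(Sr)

(A)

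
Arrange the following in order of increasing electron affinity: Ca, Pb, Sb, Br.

Ca < Pb < Sb < Br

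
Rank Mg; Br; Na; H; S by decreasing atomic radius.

Na > Mg > Br > S > H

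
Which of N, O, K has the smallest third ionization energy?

K

IE_3 is the cost of taking one more electron from the +2 cation: N²⁺ still has 3 valence electrons; O²⁺ still has 4 valence electrons; K²⁺ is already 1 electron into the core.
Usually core removal costs more than valence removal, but here the competition is close: a tightly held n=2 valence electron can cost more to remove than an n=3 core electron, so the actual values have to decide it.
Valence configurations: N²⁺ [He]2s²2p¹, O²⁺ [He]2s²2p².
Tabulated IE_3 (kJ/mol): N 4578, O 5300, K 4420.
Overall IE_3 order: K < N < O.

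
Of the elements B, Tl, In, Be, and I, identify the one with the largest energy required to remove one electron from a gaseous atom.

I

Be is in period 2, group 2; B is in period 2, group 13; In is in period 5, group 13; I is in period 5, group 17; Tl is in period 6, group 13.
First ionization energy rises across a period (greater Z_eff holds electrons more tightly) and falls down a group (valence electrons are farther from the nucleus).
Here both period and group differ, so the two effects have to be weighed against each other.
Tl > In: this pair runs against the simple trend — see the exception note.
B > Tl: they share group 13; the group trend gives B the larger value.
Be > B: this pair runs against the simple trend — see the exception note.
I > Be: period and group pull opposite ways; the across-period shift dominates (1008 vs 900 kJ/mol).
Note the exception: Tl has a higher first ionization energy than In, contrary to the simple trend — relativistic 6s stabilisation and poor 4f/5d shielding distort the trend for the heavy p-block elements.
Note the exception: Be has a higher first ionization energy than B, contrary to the simple trend — removing B's lone 2p electron is easier than breaking Be's filled 2s².
Approximate values (kJ/mol): Be 900, B 801, In 558, I 1008, Tl 589.
The largest energy required to remove one electron from a gaseous atom among these belongs to I.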